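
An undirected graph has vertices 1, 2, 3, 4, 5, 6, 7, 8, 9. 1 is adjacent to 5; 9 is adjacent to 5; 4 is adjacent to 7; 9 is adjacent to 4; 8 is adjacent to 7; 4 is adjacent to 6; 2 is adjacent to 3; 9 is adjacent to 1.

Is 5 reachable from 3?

No

Explore from 3.
Distance 1: reach 2.
The search is exhausted without reaching 5; it lies in a different component.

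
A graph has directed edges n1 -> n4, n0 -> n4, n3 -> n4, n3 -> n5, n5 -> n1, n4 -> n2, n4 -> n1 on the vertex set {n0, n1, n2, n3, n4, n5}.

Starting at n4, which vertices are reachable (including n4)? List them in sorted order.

n1, n2, n4

Start at n4.
Its neighbours: n1, n2.
Nothing further is reachable.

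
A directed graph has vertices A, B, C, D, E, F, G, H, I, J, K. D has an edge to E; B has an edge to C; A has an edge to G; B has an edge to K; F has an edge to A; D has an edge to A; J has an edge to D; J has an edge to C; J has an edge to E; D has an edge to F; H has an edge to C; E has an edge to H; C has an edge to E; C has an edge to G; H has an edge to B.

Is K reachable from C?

Explore from C.
Distance 1: reach E, G.
Distance 2: reach H.
Distance 3: reach B.
Distance 4: reach K.
Found K.

Yes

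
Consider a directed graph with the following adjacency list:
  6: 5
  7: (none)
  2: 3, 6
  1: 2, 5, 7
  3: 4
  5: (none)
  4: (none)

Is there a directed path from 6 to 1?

Explore from 6.
Distance 1: reach 5.
The search from 6 is exhausted; no directed path reaches 1.

No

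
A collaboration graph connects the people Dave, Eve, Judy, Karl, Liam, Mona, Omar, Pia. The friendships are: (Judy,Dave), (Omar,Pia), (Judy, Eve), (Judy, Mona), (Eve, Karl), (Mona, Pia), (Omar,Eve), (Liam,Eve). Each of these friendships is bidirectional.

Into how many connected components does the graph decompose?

From Dave: component {Dave, Eve, Judy, Karl, Liam, Mona, Omar, Pia}.
That's 1 component.

1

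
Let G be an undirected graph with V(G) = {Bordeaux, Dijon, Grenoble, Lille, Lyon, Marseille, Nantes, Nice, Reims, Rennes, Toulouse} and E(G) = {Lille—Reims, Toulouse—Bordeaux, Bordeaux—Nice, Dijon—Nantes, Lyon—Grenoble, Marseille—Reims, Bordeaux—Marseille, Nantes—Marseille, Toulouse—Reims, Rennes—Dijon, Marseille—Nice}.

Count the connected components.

2

From Bordeaux: component {Bordeaux, Dijon, Lille, Marseille, Nantes, Nice, Reims, Rennes, Toulouse}.
From Grenoble: component {Grenoble, Lyon}.
That's 2 components.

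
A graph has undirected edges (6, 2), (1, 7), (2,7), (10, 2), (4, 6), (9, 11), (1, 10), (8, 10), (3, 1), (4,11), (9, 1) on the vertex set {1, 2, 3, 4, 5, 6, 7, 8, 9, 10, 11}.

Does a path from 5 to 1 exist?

No

5 has no edges, so nothing is reachable from it.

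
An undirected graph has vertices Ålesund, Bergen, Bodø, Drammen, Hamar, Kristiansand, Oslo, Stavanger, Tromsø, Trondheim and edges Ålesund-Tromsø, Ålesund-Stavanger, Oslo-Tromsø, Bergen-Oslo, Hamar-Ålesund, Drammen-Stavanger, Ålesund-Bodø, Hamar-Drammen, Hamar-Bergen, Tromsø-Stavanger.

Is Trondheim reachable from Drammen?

Explore from Drammen.
Distance 1: reach Hamar, Stavanger.
Distance 2: reach Ålesund, Bergen, Tromsø.
Distance 3: reach Bodø, Oslo.
The search is exhausted without reaching Trondheim; it lies in a different component.

No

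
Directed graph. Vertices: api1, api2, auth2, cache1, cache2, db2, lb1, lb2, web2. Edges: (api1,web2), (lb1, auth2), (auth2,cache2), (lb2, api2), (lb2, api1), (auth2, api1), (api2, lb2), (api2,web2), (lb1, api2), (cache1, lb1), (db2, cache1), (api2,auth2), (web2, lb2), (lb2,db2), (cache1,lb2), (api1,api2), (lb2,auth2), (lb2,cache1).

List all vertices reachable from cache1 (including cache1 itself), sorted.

Start at cache1.
Its neighbours: lb1, lb2.
Then their neighbours: api1, api2, auth2, db2.
Then next layer: cache2, web2.
Every vertex is now reached.

api1, api2, auth2, cache1, cache2, db2, lb1, lb2, web2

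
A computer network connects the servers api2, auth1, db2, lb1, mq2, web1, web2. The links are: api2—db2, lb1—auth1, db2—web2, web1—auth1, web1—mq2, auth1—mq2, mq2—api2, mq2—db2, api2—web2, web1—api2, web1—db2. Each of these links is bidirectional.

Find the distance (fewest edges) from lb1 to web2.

Distance 0: lb1.
Distance 1: auth1.
Distance 2: mq2, web1.
Distance 3: api2, db2.
Distance 4: web2 — contains web2.

4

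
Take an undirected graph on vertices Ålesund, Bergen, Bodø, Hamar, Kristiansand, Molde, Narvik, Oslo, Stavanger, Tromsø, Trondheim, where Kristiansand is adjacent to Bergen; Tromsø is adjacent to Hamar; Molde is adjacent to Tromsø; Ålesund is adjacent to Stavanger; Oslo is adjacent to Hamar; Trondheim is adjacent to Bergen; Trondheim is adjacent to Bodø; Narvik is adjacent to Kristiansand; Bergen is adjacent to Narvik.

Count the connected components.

3

From Ålesund: component {Ålesund, Stavanger}.
From Bergen: component {Bergen, Bodø, Kristiansand, Narvik, Trondheim}.
From Hamar: component {Hamar, Molde, Oslo, Tromsø}.
That's 3 components.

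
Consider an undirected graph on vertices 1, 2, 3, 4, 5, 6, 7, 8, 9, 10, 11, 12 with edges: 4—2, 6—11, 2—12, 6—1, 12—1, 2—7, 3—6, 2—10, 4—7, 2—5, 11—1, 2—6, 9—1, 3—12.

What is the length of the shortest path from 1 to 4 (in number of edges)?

Distance 0: 1.
Distance 1: 6, 9, 11, 12.
Distance 2: 2, 3.
Distance 3: 4, 5, 7, 10 — contains 4.

3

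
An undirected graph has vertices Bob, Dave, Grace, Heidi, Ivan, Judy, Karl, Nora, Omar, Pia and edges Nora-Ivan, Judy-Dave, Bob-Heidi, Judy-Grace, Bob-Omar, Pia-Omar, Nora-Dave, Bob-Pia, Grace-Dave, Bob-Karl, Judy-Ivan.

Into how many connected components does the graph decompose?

From Bob: component {Bob, Heidi, Karl, Omar, Pia}.
From Dave: component {Dave, Grace, Ivan, Judy, Nora}.
That's 2 components.

2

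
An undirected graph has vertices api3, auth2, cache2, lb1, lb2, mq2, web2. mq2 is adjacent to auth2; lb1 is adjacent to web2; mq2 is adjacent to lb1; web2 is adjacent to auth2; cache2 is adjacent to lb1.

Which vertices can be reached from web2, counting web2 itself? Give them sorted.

Start at web2.
Its neighbours: auth2, lb1.
Then their neighbours: cache2, mq2.
Nothing further is reachable.

auth2, cache2, lb1, mq2, web2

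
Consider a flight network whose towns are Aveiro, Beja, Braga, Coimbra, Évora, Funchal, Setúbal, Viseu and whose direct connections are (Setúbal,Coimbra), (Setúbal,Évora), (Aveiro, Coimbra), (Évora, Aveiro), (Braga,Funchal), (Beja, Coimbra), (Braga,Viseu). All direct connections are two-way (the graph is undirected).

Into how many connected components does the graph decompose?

2

From Aveiro: component {Aveiro, Beja, Coimbra, Évora, Setúbal}.
From Braga: component {Braga, Funchal, Viseu}.
That's 2 components.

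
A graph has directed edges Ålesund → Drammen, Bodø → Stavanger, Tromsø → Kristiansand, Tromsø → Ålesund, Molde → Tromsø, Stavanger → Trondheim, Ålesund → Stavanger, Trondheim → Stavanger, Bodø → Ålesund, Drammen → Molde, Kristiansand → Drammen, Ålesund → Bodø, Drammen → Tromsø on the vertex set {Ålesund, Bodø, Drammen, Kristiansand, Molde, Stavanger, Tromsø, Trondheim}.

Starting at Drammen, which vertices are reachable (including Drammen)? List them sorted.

Start at Drammen.
Its neighbours: Molde, Tromsø.
Then their neighbours: Ålesund, Kristiansand.
Then next layer: Bodø, Stavanger.
Then next layer: Trondheim.
Every vertex is now reached.

Ålesund, Bodø, Drammen, Kristiansand, Molde, Stavanger, Tromsø, Trondheim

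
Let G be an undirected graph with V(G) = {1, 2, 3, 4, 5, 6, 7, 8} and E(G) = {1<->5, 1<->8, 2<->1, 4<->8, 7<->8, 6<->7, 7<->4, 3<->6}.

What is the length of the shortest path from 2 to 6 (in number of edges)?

Distance 0: 2.
Distance 1: 1.
Distance 2: 5, 8.
Distance 3: 4, 7.
Distance 4: 6 — contains 6.

4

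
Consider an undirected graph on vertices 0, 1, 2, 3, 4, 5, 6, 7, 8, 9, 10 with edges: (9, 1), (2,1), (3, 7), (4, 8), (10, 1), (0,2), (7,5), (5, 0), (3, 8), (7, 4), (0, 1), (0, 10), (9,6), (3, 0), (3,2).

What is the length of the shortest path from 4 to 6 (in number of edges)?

Distance 0: 4.
Distance 1: 7, 8.
Distance 2: 3, 5.
Distance 3: 0, 2.
Distance 4: 1, 10.
Distance 5: 9.
Distance 6: 6 — contains 6.

6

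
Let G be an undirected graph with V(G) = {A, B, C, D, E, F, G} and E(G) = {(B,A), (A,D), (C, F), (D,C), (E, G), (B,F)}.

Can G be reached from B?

No

Explore from B.
Distance 1: reach A, F.
Distance 2: reach C, D.
The search is exhausted without reaching G; it lies in a different component.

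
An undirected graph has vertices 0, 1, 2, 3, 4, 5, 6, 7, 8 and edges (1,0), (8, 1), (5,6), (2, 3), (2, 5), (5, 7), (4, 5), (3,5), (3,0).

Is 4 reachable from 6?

Explore from 6.
Distance 1: reach 5.
Distance 2: reach 2, 3, 4, 7.
Found 4.

Yes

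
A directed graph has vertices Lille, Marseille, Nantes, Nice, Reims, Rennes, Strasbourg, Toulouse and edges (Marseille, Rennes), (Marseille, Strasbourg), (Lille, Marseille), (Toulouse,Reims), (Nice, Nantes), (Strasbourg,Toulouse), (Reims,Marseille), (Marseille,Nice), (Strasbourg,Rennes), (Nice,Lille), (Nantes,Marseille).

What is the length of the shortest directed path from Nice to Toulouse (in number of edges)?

Distance 0: Nice.
Distance 1: Lille, Nantes.
Distance 2: Marseille.
Distance 3: Rennes, Strasbourg.
Distance 4: Toulouse — contains Toulouse.

4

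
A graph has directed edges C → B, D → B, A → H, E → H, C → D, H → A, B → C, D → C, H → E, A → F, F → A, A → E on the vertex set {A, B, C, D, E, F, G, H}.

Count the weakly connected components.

3

From A: component {A, E, F, H}.
From B: component {B, C, D}.
From G: component {G}.
That's 3 components.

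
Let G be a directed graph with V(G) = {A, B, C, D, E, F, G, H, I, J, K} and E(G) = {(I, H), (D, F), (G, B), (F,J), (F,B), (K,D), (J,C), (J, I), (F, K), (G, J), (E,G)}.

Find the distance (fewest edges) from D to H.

Distance 0: D.
Distance 1: F.
Distance 2: B, J, K.
Distance 3: C, I.
Distance 4: H — contains H.

4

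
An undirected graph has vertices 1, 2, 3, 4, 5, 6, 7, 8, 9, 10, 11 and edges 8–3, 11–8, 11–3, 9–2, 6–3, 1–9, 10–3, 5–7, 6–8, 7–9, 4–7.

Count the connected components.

2

From 1: component {1, 2, 4, 5, 7, 9}.
From 3: component {3, 6, 8, 10, 11}.
That's 2 components.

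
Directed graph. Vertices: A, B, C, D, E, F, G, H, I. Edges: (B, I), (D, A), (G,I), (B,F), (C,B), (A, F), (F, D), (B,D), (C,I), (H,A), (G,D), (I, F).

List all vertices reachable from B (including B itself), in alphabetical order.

Start at B.
Its neighbours: D, F, I.
Then their neighbours: A.
Nothing further is reachable.

A, B, D, F, I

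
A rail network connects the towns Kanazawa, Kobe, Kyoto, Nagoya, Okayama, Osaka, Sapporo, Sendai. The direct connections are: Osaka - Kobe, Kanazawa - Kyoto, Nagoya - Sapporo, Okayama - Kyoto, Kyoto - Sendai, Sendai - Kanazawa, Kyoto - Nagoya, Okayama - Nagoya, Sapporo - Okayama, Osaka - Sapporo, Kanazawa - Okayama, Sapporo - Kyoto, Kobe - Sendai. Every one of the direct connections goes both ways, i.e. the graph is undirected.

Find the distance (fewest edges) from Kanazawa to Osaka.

Distance 0: Kanazawa.
Distance 1: Kyoto, Okayama, Sendai.
Distance 2: Kobe, Nagoya, Sapporo.
Distance 3: Osaka — contains Osaka.

3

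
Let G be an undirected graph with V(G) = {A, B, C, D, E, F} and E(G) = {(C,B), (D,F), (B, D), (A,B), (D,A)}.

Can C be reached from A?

Explore from A.
Distance 1: reach B, D.
Distance 2: reach C, F.
Found C.

Yes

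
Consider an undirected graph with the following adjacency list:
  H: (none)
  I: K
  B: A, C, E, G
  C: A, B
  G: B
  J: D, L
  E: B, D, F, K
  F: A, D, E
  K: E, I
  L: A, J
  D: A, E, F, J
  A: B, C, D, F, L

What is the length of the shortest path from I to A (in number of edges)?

Distance 0: I.
Distance 1: K.
Distance 2: E.
Distance 3: B, D, F.
Distance 4: A, C, G, J — contains A.

4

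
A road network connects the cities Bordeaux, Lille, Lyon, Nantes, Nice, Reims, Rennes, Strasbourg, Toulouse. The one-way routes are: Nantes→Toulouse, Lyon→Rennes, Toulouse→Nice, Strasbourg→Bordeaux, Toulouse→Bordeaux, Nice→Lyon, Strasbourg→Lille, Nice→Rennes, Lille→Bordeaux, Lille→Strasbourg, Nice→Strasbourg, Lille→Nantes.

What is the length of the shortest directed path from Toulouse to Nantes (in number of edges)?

Distance 0: Toulouse.
Distance 1: Bordeaux, Nice.
Distance 2: Lyon, Rennes, Strasbourg.
Distance 3: Lille.
Distance 4: Nantes — contains Nantes.

4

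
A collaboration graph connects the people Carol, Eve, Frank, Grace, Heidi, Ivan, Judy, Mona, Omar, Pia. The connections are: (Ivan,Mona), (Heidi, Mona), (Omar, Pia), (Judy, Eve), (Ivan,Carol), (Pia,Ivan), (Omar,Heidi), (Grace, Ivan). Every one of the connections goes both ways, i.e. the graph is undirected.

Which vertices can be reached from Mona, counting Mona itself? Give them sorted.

Carol, Grace, Heidi, Ivan, Mona, Omar, Pia

Start at Mona.
Its neighbours: Heidi, Ivan.
Then their neighbours: Carol, Grace, Omar, Pia.
Nothing further is reachable.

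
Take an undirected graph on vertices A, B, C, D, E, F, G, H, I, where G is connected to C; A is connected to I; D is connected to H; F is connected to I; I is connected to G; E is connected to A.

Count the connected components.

From A: component {A, C, E, F, G, I}.
From B: component {B}.
From D: component {D, H}.
That's 3 components.

3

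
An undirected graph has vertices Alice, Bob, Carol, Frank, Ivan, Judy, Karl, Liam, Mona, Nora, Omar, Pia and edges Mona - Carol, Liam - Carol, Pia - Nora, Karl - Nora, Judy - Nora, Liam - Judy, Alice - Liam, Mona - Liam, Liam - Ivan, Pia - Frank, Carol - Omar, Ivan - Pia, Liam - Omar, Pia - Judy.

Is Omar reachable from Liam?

Explore from Liam.
Distance 1: reach Alice, Carol, Ivan, Judy, Mona, Omar.
Found Omar.

Yes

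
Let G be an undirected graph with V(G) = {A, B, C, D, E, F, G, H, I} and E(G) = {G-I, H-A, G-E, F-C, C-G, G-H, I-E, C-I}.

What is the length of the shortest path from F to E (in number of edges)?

Distance 0: F.
Distance 1: C.
Distance 2: G, I.
Distance 3: E, H — contains E.

3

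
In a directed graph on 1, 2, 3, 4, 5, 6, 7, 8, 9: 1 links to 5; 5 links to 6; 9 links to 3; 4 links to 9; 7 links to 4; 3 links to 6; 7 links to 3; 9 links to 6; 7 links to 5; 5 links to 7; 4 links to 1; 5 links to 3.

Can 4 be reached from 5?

Explore from 5.
Distance 1: reach 3, 6, 7.
Distance 2: reach 4.
Found 4.

Yes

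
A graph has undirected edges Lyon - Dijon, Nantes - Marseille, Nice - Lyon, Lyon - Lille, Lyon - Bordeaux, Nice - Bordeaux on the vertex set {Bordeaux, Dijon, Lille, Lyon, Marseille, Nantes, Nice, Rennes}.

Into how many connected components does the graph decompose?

3

From Bordeaux: component {Bordeaux, Dijon, Lille, Lyon, Nice}.
From Marseille: component {Marseille, Nantes}.
From Rennes: component {Rennes}.
That's 3 components.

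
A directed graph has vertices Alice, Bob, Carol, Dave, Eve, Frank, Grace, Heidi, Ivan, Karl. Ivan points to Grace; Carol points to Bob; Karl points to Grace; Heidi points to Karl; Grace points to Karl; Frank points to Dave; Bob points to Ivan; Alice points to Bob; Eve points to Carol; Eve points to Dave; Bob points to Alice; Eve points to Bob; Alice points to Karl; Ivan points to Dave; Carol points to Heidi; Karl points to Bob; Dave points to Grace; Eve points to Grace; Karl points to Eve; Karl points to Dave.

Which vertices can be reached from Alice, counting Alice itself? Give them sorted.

Alice, Bob, Carol, Dave, Eve, Grace, Heidi, Ivan, Karl

Start at Alice.
Its neighbours: Bob, Karl.
Then their neighbours: Dave, Eve, Grace, Ivan.
Then next layer: Carol.
Then next layer: Heidi.
Nothing further is reachable.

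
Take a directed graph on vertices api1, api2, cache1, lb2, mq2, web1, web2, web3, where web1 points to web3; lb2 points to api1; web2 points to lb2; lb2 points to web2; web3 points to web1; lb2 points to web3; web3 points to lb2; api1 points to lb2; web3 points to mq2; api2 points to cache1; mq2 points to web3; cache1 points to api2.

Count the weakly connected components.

From api1: component {api1, lb2, mq2, web1, web2, web3}.
From api2: component {api2, cache1}.
That's 2 components.

2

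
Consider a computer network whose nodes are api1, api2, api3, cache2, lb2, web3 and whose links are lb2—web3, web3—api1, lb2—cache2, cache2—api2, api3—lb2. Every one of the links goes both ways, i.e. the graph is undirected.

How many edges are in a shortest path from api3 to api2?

Distance 0: api3.
Distance 1: lb2.
Distance 2: cache2, web3.
Distance 3: api1, api2 — contains api2.

3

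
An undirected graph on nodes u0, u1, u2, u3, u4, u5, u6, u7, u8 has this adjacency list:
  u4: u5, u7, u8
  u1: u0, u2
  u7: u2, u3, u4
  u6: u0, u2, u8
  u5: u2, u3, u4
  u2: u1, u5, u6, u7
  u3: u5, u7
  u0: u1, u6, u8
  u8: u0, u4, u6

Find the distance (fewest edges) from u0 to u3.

4

Distance 0: u0.
Distance 1: u1, u6, u8.
Distance 2: u2, u4.
Distance 3: u5, u7.
Distance 4: u3 — contains u3.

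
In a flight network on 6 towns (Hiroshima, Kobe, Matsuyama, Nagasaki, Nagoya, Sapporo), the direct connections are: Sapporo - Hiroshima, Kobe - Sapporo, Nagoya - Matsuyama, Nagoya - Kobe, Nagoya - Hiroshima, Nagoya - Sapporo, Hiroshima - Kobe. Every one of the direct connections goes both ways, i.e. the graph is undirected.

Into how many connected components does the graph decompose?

From Hiroshima: component {Hiroshima, Kobe, Matsuyama, Nagoya, Sapporo}.
From Nagasaki: component {Nagasaki}.
That's 2 components.

2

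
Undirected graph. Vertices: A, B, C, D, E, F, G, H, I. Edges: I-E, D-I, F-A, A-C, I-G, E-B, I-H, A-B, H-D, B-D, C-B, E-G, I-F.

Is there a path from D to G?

Explore from D.
Distance 1: reach B, H, I.
Distance 2: reach A, C, E, F, G.
Found G.

Yes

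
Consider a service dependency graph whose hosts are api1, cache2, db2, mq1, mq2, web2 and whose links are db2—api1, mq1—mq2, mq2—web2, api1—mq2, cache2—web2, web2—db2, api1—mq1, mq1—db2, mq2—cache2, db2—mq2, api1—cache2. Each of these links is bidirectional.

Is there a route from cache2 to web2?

Explore from cache2.
Distance 1: reach api1, mq2, web2.
Found web2.

Yes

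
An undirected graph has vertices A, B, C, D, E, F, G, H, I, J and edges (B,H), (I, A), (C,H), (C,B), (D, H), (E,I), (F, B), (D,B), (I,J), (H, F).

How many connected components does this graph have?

From A: component {A, E, I, J}.
From B: component {B, C, D, F, H}.
From G: component {G}.
That's 3 components.

3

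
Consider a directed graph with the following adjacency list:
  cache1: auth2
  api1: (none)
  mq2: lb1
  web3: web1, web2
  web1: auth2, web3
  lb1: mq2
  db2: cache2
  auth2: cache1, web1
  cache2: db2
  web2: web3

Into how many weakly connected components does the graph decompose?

From api1: component {api1}.
From auth2: component {auth2, cache1, web1, web2, web3}.
From cache2: component {cache2, db2}.
From lb1: component {lb1, mq2}.
That's 4 components.

4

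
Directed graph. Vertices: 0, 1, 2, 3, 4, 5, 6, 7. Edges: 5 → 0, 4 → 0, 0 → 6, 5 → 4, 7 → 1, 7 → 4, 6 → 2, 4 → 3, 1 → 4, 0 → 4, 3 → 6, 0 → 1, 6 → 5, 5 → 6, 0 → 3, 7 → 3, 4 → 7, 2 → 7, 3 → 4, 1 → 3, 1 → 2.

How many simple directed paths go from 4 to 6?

4→0→1→2→7→3→6
4→0→1→3→6
4→0→3→6
4→0→6
4→3→6
4→7→1→3→6
4→7→3→6

7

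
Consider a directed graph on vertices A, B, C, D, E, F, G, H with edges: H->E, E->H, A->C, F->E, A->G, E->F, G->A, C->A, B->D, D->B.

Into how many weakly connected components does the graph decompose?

From A: component {A, C, G}.
From B: component {B, D}.
From E: component {E, F, H}.
That's 3 components.

3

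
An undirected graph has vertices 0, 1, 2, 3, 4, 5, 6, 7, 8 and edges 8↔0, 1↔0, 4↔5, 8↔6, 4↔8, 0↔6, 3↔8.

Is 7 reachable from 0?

No

Explore from 0.
Distance 1: reach 1, 6, 8.
Distance 2: reach 3, 4.
Distance 3: reach 5.
The search is exhausted without reaching 7; it lies in a different component.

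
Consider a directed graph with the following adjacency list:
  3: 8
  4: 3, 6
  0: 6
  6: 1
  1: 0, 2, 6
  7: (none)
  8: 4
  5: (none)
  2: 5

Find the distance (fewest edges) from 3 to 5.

Distance 0: 3.
Distance 1: 8.
Distance 2: 4.
Distance 3: 6.
Distance 4: 1.
Distance 5: 0, 2.
Distance 6: 5 — contains 5.

6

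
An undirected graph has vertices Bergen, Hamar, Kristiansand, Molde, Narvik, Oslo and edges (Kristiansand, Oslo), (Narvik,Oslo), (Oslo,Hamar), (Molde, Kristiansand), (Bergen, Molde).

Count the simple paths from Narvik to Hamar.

1

Narvik–Oslo–Hamar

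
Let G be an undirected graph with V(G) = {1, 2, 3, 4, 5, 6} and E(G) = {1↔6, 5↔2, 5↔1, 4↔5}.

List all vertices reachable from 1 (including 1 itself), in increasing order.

1, 2, 4, 5, 6

Start at 1.
Its neighbours: 5, 6.
Then their neighbours: 2, 4.
Nothing further is reachable.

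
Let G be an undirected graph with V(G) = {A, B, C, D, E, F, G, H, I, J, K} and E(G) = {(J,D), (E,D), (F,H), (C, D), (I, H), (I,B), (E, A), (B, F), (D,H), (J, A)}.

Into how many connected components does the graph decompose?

From A: component {A, B, C, D, E, F, H, I, J}.
From G: component {G}.
From K: component {K}.
That's 3 components.

3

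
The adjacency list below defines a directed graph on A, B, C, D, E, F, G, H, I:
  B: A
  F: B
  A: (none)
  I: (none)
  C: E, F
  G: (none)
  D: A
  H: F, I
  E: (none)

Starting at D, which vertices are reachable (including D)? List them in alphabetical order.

Start at D.
Its neighbours: A.
Nothing further is reachable.

A, D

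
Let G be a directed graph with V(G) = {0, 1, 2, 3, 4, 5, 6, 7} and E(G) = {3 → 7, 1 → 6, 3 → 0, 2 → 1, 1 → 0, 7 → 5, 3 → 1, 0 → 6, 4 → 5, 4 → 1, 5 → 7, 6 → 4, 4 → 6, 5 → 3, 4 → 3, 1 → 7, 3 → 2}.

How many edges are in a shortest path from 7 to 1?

Distance 0: 7.
Distance 1: 5.
Distance 2: 3.
Distance 3: 0, 1, 2 — contains 1.

3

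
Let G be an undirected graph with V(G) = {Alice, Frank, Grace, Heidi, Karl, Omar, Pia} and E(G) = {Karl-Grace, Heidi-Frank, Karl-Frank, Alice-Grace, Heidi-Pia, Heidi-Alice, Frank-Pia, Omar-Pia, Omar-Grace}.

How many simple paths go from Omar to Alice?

Omar–Grace–Alice
Omar–Grace–Karl–Frank–Heidi–Alice
Omar–Grace–Karl–Frank–Pia–Heidi–Alice
Omar–Pia–Frank–Heidi–Alice
Omar–Pia–Frank–Karl–Grace–Alice
Omar–Pia–Heidi–Alice
Omar–Pia–Heidi–Frank–Karl–Grace–Alice

7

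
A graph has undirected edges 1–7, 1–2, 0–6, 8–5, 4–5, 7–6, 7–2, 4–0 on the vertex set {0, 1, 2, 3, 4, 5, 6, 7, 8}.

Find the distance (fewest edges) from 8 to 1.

Distance 0: 8.
Distance 1: 5.
Distance 2: 4.
Distance 3: 0.
Distance 4: 6.
Distance 5: 7.
Distance 6: 1, 2 — contains 1.

6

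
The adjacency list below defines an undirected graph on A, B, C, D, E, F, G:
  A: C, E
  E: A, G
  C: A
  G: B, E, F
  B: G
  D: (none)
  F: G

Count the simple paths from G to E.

1

G–E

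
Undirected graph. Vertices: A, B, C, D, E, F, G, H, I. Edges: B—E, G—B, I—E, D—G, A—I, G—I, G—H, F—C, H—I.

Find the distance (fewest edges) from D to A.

Distance 0: D.
Distance 1: G.
Distance 2: B, H, I.
Distance 3: A, E — contains A.

3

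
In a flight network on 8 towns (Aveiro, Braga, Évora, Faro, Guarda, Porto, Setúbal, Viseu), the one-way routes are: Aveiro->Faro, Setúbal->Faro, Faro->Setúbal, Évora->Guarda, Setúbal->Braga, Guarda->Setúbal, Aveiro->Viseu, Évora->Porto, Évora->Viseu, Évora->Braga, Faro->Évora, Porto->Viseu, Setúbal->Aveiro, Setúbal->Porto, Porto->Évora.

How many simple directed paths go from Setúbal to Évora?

3

Setúbal→Aveiro→Faro→Évora
Setúbal→Faro→Évora
Setúbal→Porto→Évora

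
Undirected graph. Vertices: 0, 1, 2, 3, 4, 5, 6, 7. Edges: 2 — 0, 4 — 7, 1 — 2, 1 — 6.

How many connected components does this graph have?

4

From 0: component {0, 1, 2, 6}.
From 3: component {3}.
From 4: component {4, 7}.
From 5: component {5}.
That's 4 components.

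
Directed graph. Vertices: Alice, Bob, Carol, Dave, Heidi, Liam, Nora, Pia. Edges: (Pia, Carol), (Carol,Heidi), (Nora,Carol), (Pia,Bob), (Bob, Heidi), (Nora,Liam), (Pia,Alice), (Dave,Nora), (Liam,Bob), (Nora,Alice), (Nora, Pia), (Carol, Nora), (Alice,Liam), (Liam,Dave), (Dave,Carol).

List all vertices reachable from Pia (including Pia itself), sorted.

Start at Pia.
Its neighbours: Alice, Bob, Carol.
Then their neighbours: Heidi, Liam, Nora.
Then next layer: Dave.
Every vertex is now reached.

Alice, Bob, Carol, Dave, Heidi, Liam, Nora, Pia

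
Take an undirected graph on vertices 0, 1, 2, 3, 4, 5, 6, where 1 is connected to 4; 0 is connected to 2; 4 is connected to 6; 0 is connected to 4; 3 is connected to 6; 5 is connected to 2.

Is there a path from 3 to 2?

Explore from 3.
Distance 1: reach 6.
Distance 2: reach 4.
Distance 3: reach 0, 1.
Distance 4: reach 2.
Found 2.

Yes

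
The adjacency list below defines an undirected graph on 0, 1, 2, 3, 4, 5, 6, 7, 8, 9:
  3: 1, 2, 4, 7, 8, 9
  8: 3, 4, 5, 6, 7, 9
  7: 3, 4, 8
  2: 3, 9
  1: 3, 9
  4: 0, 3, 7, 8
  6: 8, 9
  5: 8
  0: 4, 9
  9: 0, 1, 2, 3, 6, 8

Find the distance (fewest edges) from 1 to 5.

Distance 0: 1.
Distance 1: 3, 9.
Distance 2: 0, 2, 4, 6, 7, 8.
Distance 3: 5 — contains 5.

3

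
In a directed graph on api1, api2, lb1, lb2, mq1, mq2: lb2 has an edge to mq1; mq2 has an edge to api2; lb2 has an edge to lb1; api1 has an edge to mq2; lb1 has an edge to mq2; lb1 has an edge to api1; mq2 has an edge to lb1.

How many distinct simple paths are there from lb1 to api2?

2

lb1→api1→mq2→api2
lb1→mq2→api2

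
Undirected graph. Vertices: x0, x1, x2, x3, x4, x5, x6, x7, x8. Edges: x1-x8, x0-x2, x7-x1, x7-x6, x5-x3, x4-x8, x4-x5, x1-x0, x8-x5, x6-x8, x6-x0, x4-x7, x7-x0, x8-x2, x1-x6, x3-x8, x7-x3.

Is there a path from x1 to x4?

Yes

Explore from x1.
Distance 1: reach x0, x6, x7, x8.
Distance 2: reach x2, x3, x4, x5.
Found x4.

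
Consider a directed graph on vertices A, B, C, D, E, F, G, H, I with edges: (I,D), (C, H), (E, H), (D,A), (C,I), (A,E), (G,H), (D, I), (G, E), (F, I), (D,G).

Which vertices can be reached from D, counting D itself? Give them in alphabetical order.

Start at D.
Its neighbours: A, G, I.
Then their neighbours: E, H.
Nothing further is reachable.

A, D, E, G, H, I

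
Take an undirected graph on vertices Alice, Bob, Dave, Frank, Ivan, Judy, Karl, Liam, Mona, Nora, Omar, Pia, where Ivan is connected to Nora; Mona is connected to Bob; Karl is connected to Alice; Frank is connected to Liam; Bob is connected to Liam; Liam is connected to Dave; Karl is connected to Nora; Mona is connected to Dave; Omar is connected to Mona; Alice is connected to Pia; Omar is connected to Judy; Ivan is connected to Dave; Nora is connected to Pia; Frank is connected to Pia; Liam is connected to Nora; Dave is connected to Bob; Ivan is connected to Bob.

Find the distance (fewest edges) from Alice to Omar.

6

Distance 0: Alice.
Distance 1: Karl, Pia.
Distance 2: Frank, Nora.
Distance 3: Ivan, Liam.
Distance 4: Bob, Dave.
Distance 5: Mona.
Distance 6: Omar — contains Omar.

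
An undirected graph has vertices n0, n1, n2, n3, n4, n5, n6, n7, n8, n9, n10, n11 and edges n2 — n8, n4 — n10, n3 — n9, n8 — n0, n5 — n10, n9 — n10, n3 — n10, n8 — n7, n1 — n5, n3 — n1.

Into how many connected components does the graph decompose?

From n0: component {n0, n2, n7, n8}.
From n1: component {n1, n3, n4, n5, n9, n10}.
From n6: component {n6}.
From n11: component {n11}.
That's 4 components.

4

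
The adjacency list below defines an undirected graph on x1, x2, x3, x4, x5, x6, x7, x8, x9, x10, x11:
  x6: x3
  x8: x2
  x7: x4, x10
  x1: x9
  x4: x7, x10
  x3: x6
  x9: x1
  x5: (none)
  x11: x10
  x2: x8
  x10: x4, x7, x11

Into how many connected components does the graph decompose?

From x1: component {x1, x9}.
From x2: component {x2, x8}.
From x3: component {x3, x6}.
From x4: component {x4, x7, x10, x11}.
From x5: component {x5}.
That's 5 components.

5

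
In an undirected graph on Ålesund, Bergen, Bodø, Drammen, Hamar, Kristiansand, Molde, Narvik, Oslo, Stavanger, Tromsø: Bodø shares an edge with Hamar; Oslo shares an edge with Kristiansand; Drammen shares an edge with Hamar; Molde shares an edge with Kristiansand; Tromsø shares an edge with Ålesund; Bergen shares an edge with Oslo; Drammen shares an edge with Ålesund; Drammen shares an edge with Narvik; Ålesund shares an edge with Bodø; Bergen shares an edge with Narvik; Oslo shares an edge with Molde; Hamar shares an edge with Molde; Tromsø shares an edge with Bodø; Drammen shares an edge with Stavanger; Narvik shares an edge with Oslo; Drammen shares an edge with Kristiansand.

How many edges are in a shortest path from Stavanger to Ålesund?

Distance 0: Stavanger.
Distance 1: Drammen.
Distance 2: Ålesund, Hamar, Kristiansand, Narvik — contains Ålesund.

2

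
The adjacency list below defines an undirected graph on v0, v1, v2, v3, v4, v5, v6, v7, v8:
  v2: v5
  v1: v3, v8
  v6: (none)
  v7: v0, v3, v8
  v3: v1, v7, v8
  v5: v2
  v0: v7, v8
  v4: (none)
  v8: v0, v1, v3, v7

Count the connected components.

4

From v0: component {v0, v1, v3, v7, v8}.
From v2: component {v2, v5}.
From v4: component {v4}.
From v6: component {v6}.
That's 4 components.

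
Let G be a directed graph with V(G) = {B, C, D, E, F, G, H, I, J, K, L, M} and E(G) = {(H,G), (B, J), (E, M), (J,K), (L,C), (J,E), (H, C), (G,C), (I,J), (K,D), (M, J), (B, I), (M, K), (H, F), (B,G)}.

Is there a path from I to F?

Explore from I.
Distance 1: reach J.
Distance 2: reach E, K.
Distance 3: reach D, M.
The search from I is exhausted; no directed path reaches F.

No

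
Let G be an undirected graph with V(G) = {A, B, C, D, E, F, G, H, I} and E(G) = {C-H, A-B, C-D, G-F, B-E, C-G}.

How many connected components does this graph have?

3

From A: component {A, B, E}.
From C: component {C, D, F, G, H}.
From I: component {I}.
That's 3 components.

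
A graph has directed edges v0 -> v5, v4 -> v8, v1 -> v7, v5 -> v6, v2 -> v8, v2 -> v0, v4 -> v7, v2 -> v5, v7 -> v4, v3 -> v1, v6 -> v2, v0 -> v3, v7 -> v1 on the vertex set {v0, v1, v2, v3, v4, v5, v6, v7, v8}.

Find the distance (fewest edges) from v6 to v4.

Distance 0: v6.
Distance 1: v2.
Distance 2: v0, v5, v8.
Distance 3: v3.
Distance 4: v1.
Distance 5: v7.
Distance 6: v4 — contains v4.

6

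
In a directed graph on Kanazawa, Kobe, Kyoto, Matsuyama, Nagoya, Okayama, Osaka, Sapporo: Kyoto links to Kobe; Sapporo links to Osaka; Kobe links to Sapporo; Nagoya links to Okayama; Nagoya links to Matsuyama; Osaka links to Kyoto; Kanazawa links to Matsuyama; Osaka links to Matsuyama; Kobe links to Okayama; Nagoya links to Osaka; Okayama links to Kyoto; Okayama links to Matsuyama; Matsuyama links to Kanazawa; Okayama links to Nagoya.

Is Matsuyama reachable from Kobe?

Explore from Kobe.
Distance 1: reach Okayama, Sapporo.
Distance 2: reach Kyoto, Matsuyama, Nagoya, Osaka.
Found Matsuyama.

Yes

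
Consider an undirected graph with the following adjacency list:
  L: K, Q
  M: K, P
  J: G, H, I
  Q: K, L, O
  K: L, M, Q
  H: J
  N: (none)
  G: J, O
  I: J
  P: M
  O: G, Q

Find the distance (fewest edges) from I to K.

5

Distance 0: I.
Distance 1: J.
Distance 2: G, H.
Distance 3: O.
Distance 4: Q.
Distance 5: K, L — contains K.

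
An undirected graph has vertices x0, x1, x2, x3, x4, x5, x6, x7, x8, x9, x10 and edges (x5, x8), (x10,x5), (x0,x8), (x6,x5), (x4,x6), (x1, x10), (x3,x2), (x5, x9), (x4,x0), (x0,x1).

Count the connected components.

From x0: component {x0, x1, x4, x5, x6, x8, x9, x10}.
From x2: component {x2, x3}.
From x7: component {x7}.
That's 3 components.

3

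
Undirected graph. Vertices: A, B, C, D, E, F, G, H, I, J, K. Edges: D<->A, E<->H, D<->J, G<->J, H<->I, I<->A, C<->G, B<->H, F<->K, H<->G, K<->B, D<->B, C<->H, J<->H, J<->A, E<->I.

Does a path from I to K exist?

Yes

Explore from I.
Distance 1: reach A, E, H.
Distance 2: reach B, C, D, G, J.
Distance 3: reach K.
Found K.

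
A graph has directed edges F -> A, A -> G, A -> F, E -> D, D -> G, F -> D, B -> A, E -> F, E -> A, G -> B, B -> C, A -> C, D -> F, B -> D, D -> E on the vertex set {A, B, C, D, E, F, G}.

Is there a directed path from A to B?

Yes

Explore from A.
Distance 1: reach C, F, G.
Distance 2: reach B, D.
Found B.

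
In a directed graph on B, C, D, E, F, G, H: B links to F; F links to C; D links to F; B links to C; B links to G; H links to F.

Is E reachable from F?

Explore from F.
Distance 1: reach C.
The search from F is exhausted; no directed path reaches E.

No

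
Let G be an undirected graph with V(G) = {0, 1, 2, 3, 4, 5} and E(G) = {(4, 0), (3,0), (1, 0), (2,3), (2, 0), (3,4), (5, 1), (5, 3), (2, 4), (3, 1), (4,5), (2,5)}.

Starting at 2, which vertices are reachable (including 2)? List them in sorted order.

0, 1, 2, 3, 4, 5

Start at 2.
Its neighbours: 0, 3, 4, 5.
Then their neighbours: 1.
Every vertex is now reached.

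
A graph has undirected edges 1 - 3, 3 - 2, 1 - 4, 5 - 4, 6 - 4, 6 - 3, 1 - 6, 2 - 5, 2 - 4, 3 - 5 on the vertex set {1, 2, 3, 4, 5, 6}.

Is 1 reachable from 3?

Explore from 3.
Distance 1: reach 1, 2, 5, 6.
Found 1.

Yes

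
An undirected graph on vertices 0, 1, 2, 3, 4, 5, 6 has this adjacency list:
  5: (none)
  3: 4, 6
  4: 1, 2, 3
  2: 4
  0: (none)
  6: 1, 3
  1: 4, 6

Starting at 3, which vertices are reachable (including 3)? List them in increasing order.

Start at 3.
Its neighbours: 4, 6.
Then their neighbours: 1, 2.
Nothing further is reachable.

1, 2, 3, 4, 6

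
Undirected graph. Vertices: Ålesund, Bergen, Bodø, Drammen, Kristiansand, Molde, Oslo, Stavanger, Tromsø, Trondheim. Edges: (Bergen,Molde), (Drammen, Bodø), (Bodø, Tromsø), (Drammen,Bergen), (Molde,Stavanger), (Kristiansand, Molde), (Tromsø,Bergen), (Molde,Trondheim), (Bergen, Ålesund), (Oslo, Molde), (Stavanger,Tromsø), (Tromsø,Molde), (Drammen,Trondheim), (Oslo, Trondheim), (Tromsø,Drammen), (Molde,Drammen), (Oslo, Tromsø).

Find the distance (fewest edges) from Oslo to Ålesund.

Distance 0: Oslo.
Distance 1: Molde, Tromsø, Trondheim.
Distance 2: Bergen, Bodø, Drammen, Kristiansand, Stavanger.
Distance 3: Ålesund — contains Ålesund.

3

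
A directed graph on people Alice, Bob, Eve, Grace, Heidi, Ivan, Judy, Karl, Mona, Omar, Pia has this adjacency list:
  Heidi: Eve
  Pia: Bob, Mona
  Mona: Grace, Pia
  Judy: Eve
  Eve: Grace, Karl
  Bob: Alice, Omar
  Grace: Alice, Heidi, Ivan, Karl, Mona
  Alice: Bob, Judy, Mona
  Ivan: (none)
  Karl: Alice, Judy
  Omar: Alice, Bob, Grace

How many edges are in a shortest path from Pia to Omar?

Distance 0: Pia.
Distance 1: Bob, Mona.
Distance 2: Alice, Grace, Omar — contains Omar.

2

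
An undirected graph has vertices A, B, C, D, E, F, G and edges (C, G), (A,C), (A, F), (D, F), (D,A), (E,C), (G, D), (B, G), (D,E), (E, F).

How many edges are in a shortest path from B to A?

3

Distance 0: B.
Distance 1: G.
Distance 2: C, D.
Distance 3: A, E, F — contains A.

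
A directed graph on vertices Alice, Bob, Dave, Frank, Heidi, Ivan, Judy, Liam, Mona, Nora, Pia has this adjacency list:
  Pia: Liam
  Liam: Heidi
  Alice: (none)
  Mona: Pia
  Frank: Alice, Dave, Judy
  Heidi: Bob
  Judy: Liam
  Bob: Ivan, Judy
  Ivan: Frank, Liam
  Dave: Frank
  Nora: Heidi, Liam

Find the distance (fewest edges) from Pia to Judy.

4

Distance 0: Pia.
Distance 1: Liam.
Distance 2: Heidi.
Distance 3: Bob.
Distance 4: Ivan, Judy — contains Judy.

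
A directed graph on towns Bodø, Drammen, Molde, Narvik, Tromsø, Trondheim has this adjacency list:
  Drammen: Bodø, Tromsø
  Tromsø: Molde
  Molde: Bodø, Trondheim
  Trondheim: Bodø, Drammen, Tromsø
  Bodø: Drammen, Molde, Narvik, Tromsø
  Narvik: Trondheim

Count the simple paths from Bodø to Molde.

5

Bodø→Drammen→Tromsø→Molde
Bodø→Molde
Bodø→Narvik→Trondheim→Drammen→Tromsø→Molde
Bodø→Narvik→Trondheim→Tromsø→Molde
Bodø→Tromsø→Molde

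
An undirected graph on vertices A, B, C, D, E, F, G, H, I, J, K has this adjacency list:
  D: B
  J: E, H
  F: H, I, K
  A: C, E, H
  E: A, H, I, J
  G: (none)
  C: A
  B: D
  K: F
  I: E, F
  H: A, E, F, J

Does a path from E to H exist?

Explore from E.
Distance 1: reach A, H, I, J.
Found H.

Yes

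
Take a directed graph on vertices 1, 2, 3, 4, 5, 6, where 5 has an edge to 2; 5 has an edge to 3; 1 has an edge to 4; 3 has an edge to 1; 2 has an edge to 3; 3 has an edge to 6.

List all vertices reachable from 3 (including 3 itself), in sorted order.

Start at 3.
Its neighbours: 1, 6.
Then their neighbours: 4.
Nothing further is reachable.

1, 3, 4, 6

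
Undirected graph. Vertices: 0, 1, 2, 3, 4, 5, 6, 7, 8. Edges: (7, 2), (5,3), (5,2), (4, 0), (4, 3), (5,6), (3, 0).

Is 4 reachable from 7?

Explore from 7.
Distance 1: reach 2.
Distance 2: reach 5.
Distance 3: reach 3, 6.
Distance 4: reach 0, 4.
Found 4.

Yes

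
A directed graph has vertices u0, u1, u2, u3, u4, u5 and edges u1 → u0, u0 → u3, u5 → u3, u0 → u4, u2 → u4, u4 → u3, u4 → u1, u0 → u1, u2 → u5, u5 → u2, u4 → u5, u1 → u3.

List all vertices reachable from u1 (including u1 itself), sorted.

Start at u1.
Its neighbours: u0, u3.
Then their neighbours: u4.
Then next layer: u5.
Then next layer: u2.
Every vertex is now reached.

u0, u1, u2, u3, u4, u5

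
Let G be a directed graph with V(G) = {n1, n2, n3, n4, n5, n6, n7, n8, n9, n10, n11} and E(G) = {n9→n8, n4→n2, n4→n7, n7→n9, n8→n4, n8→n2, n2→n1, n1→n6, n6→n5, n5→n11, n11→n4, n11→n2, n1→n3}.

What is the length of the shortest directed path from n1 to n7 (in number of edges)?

5

Distance 0: n1.
Distance 1: n3, n6.
Distance 2: n5.
Distance 3: n11.
Distance 4: n2, n4.
Distance 5: n7 — contains n7.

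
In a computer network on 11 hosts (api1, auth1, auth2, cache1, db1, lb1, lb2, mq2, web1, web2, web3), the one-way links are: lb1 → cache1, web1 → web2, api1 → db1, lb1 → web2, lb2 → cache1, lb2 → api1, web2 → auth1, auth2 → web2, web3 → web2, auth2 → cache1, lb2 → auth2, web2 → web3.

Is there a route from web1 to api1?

Explore from web1.
Distance 1: reach web2.
Distance 2: reach auth1, web3.
The search from web1 is exhausted; no directed path reaches api1.

No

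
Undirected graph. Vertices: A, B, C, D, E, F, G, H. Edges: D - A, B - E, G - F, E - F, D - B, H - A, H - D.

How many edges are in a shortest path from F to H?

Distance 0: F.
Distance 1: E, G.
Distance 2: B.
Distance 3: D.
Distance 4: A, H — contains H.

4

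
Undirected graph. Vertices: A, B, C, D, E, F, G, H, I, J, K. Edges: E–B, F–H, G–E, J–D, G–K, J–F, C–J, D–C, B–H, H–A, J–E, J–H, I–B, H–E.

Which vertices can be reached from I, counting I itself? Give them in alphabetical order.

A, B, C, D, E, F, G, H, I, J, K

Start at I.
Its neighbours: B.
Then their neighbours: E, H.
Then next layer: A, F, G, J.
Then next layer: C, D, K.
Every vertex is now reached.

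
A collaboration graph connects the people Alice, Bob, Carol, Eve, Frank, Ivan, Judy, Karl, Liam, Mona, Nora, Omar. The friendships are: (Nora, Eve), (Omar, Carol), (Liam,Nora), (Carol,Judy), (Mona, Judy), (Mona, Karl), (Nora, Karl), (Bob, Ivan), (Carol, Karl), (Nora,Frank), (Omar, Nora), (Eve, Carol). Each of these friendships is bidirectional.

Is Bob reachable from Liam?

Explore from Liam.
Distance 1: reach Nora.
Distance 2: reach Eve, Frank, Karl, Omar.
Distance 3: reach Carol, Mona.
Distance 4: reach Judy.
The search is exhausted without reaching Bob; it lies in a different component.

No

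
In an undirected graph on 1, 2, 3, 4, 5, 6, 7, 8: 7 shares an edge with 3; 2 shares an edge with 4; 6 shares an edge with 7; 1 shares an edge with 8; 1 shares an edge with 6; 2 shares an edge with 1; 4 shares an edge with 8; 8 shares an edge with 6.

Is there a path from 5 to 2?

5 has no edges, so nothing is reachable from it.

No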